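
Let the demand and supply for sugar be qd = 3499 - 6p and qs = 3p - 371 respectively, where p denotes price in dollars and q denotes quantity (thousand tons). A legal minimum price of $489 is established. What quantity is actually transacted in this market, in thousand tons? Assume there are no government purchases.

565

Equilibrium: 3499 - 6p = 3p - 371, so 3870 = 9p and p* = 430, q* = 919.
Because the floor (489) lies above the market-clearing price, it is binding.
At p = 489: qd = 3499 - 6·489 = 565 and qs = 3·489 - 371 = 1096.
The quantity actually transacted is the short side, demand: 565.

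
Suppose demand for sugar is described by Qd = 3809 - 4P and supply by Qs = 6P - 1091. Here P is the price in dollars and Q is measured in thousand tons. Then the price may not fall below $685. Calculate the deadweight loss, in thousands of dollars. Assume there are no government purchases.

In a free market, 3809 - 4P = 6P - 1091 gives the equilibrium P* = 490, Q* = 1849.
Because the floor (685) lies above the market-clearing price, it is binding.
At P = 685: Qd = 3809 - 4·685 = 1069 and Qs = 6·685 - 1091 = 3019.
Quantity traded falls to 1069. At Q = 1069 the demand price is (3809 - 1069)/4 = 685 and the supply price is (1091 + 1069)/6 = 360.
Deadweight loss = ½ · (685 - 360) · (1849 - 1069) = ½ · 325 · 780 = 126750.

126750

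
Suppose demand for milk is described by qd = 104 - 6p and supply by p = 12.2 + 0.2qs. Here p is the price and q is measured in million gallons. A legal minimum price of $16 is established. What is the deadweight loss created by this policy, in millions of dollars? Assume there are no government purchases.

Rearranging supply gives qs = 5p - 61. Equilibrium: 104 - 6p = 5p - 61, so 165 = 11p and p* = 15, q* = 14.
Because the floor (16) lies above the market-clearing price, it is binding.
At p = 16: qd = 104 - 6·16 = 8 and qs = 5·16 - 61 = 19.
Quantity traded falls to 8. At q = 8 the demand price is (104 - 8)/6 = 16 and the supply price is (61 + 8)/5 = 13.8.
Deadweight loss = ½ · (16 - 13.8) · (14 - 8) = ½ · 2.2 · 6 = 6.6.

6.6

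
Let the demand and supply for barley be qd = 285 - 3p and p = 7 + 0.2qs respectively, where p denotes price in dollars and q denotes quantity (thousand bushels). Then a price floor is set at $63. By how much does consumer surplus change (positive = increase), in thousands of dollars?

-3001.5

Rearranging supply gives qs = 5p - 35. Equilibrium: 285 - 3p = 5p - 35, so 320 = 8p and p* = 40, q* = 165.
The floor of 63 is above the equilibrium price 40, so it binds.
At p = 63: qd = 285 - 3·63 = 96 and qs = 5·63 - 35 = 280.
Consumer surplus without the control is ½ · (95 - 40) · 165 = 4537.5.
With the floor, consumers buy 96 units at 63, so CS = ½ · (95 - 63) · 96 = 1536.
Change in consumer surplus = 1536 - 4537.5 = -3001.5.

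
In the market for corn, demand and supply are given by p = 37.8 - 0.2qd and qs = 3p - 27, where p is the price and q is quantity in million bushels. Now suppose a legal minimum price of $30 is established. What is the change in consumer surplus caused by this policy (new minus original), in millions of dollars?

Rearranging demand gives qd = 189 - 5p. Without the control the market clears where 189 - 5p = 3p - 27, i.e. p* = 27 and q* = 54.
The floor of 30 is above the equilibrium price 27, so it binds.
At p = 30: qd = 189 - 5·30 = 39 and qs = 3·30 - 27 = 63.
Consumer surplus without the control is ½ · (37.8 - 27) · 54 = 291.6.
With the floor, consumers buy 39 units at 30, so CS = ½ · (37.8 - 30) · 39 = 152.1.
Change in consumer surplus = 152.1 - 291.6 = -139.5.

-139.5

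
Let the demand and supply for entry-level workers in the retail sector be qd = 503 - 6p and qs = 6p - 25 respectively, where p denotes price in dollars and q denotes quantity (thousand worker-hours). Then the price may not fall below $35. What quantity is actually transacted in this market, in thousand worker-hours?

239

Equilibrium: 503 - 6p = 6p - 25, so 528 = 12p and p* = 44, q* = 239.
The floor of 35 is below the equilibrium price 44, so it is not binding; the market clears at p* = 44, q* = 239.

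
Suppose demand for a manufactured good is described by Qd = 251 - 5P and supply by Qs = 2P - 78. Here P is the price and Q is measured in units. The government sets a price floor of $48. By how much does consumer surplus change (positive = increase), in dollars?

In a free market, 251 - 5P = 2P - 78 gives the equilibrium P* = 47, Q* = 16.
Because the floor (48) lies above the market-clearing price, it is binding.
At P = 48: Qd = 251 - 5·48 = 11 and Qs = 2·48 - 78 = 18.
Consumer surplus without the control is ½ · (50.2 - 47) · 16 = 25.6.
With the floor, consumers buy 11 units at 48, so CS = ½ · (50.2 - 48) · 11 = 12.1.
Change in consumer surplus = 12.1 - 25.6 = -13.5.

-13.5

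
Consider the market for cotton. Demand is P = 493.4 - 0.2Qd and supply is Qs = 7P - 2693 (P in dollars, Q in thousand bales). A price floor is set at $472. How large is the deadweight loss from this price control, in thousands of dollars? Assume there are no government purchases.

Rearranging demand gives Qd = 2467 - 5P. Equilibrium: 2467 - 5P = 7P - 2693, so 5160 = 12P and P* = 430, Q* = 317.
Since 472 > 430, the floor is binding.
At P = 472: Qd = 2467 - 5·472 = 107 and Qs = 7·472 - 2693 = 611.
Quantity traded falls to 107. At Q = 107 the demand price is (2467 - 107)/5 = 472 and the supply price is (2693 + 107)/7 = 400.
Deadweight loss = ½ · (472 - 400) · (317 - 107) = ½ · 72 · 210 = 7560.

7560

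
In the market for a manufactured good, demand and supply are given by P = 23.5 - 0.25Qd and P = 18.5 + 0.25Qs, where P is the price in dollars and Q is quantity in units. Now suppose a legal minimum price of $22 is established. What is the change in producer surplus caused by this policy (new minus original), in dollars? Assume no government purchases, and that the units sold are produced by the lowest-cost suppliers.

Rearranging demand gives Qd = 94 - 4P; rearranging supply gives Qs = 4P - 74. Setting quantity demanded equal to quantity supplied, 94 - 4P = 4P - 74, gives P* = 21 and Q* = 10.
Because the floor (22) lies above the market-clearing price, it is binding.
At P = 22: Qd = 94 - 4·22 = 6 and Qs = 4·22 - 74 = 14.
Producer surplus without the control is ½ · (21 - 18.5) · 10 = 12.5.
With the floor, 6 units are sold at 22. The supply price at Q = 6 is 20, so PS = ½ · [(22 - 18.5) + (22 - 20)] · 6 = 16.5.
Change in producer surplus = 16.5 - 12.5 = 4.

4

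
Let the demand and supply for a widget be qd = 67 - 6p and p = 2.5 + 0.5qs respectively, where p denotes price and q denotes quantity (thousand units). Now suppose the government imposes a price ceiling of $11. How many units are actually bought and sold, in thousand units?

13

Rearranging supply gives qs = 2p - 5. Setting quantity demanded equal to quantity supplied, 67 - 6p = 2p - 5, gives p* = 9 and q* = 13.
Since 11 is above p* = 9, the ceiling does not bind and the free-market outcome prevails.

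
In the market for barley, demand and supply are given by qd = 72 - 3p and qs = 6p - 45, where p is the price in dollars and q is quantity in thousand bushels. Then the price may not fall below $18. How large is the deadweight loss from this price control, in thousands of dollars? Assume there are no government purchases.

Without the control the market clears where 72 - 3p = 6p - 45, i.e. p* = 13 and q* = 33.
Since 18 > 13, the floor is binding.
At p = 18: qd = 72 - 3·18 = 18 and qs = 6·18 - 45 = 63.
Quantity traded falls to 18. At q = 18 the demand price is (72 - 18)/3 = 18 and the supply price is (45 + 18)/6 = 10.5.
Deadweight loss = ½ · (18 - 10.5) · (33 - 18) = ½ · 7.5 · 15 = 56.25.

56.25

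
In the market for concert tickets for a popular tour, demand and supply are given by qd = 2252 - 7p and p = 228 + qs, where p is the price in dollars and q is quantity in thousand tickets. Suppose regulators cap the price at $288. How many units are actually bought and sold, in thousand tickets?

60

Rearranging supply gives qs = p - 228. In a free market, 2252 - 7p = p - 228 gives the equilibrium p* = 310, q* = 82.
The ceiling of 288 is below the equilibrium price 310, so it binds.
At p = 288: qd = 2252 - 7·288 = 236 and qs = 288 - 228 = 60.
The quantity actually transacted is the short side, supply: 60.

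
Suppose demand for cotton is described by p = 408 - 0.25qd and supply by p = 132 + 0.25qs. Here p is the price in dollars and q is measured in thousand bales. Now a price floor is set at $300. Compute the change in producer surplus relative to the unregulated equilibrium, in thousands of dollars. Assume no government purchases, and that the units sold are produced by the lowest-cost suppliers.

11160

Rearranging demand gives qd = 1632 - 4p; rearranging supply gives qs = 4p - 528. Setting quantity demanded equal to quantity supplied, 1632 - 4p = 4p - 528, gives p* = 270 and q* = 552.
The floor of 300 is above the equilibrium price 270, so it binds.
At p = 300: qd = 1632 - 4·300 = 432 and qs = 4·300 - 528 = 672.
Producer surplus without the control is ½ · (270 - 132) · 552 = 38088.
With the floor, 432 units are sold at 300. The supply price at q = 432 is 240, so PS = ½ · [(300 - 132) + (300 - 240)] · 432 = 49248.
Change in producer surplus = 49248 - 38088 = 11160.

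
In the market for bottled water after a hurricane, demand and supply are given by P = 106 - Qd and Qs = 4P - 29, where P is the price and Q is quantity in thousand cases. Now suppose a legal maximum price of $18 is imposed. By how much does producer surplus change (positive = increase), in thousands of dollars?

Rearranging demand gives Qd = 106 - P. In a free market, 106 - P = 4P - 29 gives the equilibrium P* = 27, Q* = 79.
Because the ceiling (18) lies below the market-clearing price, it is binding.
At P = 18: Qd = 106 - 18 = 88 and Qs = 4·18 - 29 = 43.
Producer surplus without the control is ½ · (27 - 7.25) · 79 = 780.125.
With the ceiling, producers sell 43 units at 18, so PS = ½ · (18 - 7.25) · 43 = 231.125.
Change in producer surplus = 231.125 - 780.125 = -549.

-549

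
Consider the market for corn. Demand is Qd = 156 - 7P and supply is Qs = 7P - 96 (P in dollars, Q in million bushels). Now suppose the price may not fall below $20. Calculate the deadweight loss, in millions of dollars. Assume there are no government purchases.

Equilibrium: 156 - 7P = 7P - 96, so 252 = 14P and P* = 18, Q* = 30.
The floor of 20 is above the equilibrium price 18, so it binds.
At P = 20: Qd = 156 - 7·20 = 16 and Qs = 7·20 - 96 = 44.
Quantity traded falls to 16. At Q = 16 the demand price is (156 - 16)/7 = 20 and the supply price is (96 + 16)/7 = 16.
Deadweight loss = ½ · (20 - 16) · (30 - 16) = ½ · 4 · 14 = 28.

28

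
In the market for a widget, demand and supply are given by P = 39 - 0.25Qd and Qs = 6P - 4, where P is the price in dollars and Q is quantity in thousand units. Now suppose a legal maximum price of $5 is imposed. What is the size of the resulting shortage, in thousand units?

Rearranging demand gives Qd = 156 - 4P. Setting quantity demanded equal to quantity supplied, 156 - 4P = 6P - 4, gives P* = 16 and Q* = 92.
Since 5 < 16, the ceiling is binding.
At P = 5: Qd = 156 - 4·5 = 136 and Qs = 6·5 - 4 = 26.
Shortage = Qd - Qs = 136 - 26 = 110.

110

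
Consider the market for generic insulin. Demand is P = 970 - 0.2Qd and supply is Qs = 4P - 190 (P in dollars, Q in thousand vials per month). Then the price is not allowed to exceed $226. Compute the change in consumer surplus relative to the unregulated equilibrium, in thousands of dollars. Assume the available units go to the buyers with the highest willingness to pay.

Rearranging demand gives Qd = 4850 - 5P. In a free market, 4850 - 5P = 4P - 190 gives the equilibrium P* = 560, Q* = 2050.
Because the ceiling (226) lies below the market-clearing price, it is binding.
At P = 226: Qd = 4850 - 5·226 = 3720 and Qs = 4·226 - 190 = 714.
Consumer surplus without the control is ½ · (970 - 560) · 2050 = 420250.
With the ceiling, 714 units are sold at 226 (assume they go to the highest-value buyers). The demand price at Q = 714 is 827.2, so CS = ½ · [(970 - 226) + (827.2 - 226)] · 714 = 480236.4.
Change in consumer surplus = 480236.4 - 420250 = 59986.4.

59986.4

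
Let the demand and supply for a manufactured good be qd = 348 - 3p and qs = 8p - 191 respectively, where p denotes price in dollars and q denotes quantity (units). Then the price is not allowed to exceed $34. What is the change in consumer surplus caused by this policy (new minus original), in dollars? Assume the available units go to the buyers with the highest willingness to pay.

-1185

Without the control the market clears where 348 - 3p = 8p - 191, i.e. p* = 49 and q* = 201.
Because the ceiling (34) lies below the market-clearing price, it is binding.
At p = 34: qd = 348 - 3·34 = 246 and qs = 8·34 - 191 = 81.
Consumer surplus without the control is ½ · (116 - 49) · 201 = 6733.5.
With the ceiling, 81 units are sold at 34 (assume they go to the highest-value buyers). The demand price at q = 81 is 89, so CS = ½ · [(116 - 34) + (89 - 34)] · 81 = 5548.5.
Change in consumer surplus = 5548.5 - 6733.5 = -1185.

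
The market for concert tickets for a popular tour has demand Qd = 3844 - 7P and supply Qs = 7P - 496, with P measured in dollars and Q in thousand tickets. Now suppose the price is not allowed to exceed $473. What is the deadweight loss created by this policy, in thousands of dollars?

In a free market, 3844 - 7P = 7P - 496 gives the equilibrium P* = 310, Q* = 1674.
Since 473 is above P* = 310, the ceiling does not bind and the free-market outcome prevails.
Since the control does not bind, no trades are prevented and deadweight loss is zero.

0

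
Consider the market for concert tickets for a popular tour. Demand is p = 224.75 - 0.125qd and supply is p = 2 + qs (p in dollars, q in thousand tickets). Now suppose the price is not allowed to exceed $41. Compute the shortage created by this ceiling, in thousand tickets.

1431

Rearranging demand gives qd = 1798 - 8p; rearranging supply gives qs = p - 2. Equilibrium: 1798 - 8p = p - 2, so 1800 = 9p and p* = 200, q* = 198.
Since 41 < 200, the ceiling is binding.
At p = 41: qd = 1798 - 8·41 = 1470 and qs = 41 - 2 = 39.
Shortage = qd - qs = 1470 - 39 = 1431.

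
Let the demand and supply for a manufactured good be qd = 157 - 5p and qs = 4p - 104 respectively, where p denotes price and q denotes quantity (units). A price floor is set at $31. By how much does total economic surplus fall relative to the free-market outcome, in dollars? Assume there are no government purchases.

Equilibrium: 157 - 5p = 4p - 104, so 261 = 9p and p* = 29, q* = 12.
Because the floor (31) lies above the market-clearing price, it is binding.
At p = 31: qd = 157 - 5·31 = 2 and qs = 4·31 - 104 = 20.
Quantity traded falls to 2. At q = 2 the demand price is (157 - 2)/5 = 31 and the supply price is (104 + 2)/4 = 26.5.
Deadweight loss = ½ · (31 - 26.5) · (12 - 2) = ½ · 4.5 · 10 = 22.5.

22.5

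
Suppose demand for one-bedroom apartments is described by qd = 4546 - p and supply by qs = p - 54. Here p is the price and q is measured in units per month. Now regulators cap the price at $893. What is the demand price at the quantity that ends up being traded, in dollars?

Equilibrium: 4546 - p = p - 54, so 4600 = 2p and p* = 2300, q* = 2246.
The ceiling of 893 is below the equilibrium price 2300, so it binds.
At p = 893: qd = 4546 - 893 = 3653 and qs = 893 - 54 = 839.
Only 839 units reach the market. On the demand curve, the marginal buyer's willingness to pay at q = 839 is (4546 - 839) = 3707.

3707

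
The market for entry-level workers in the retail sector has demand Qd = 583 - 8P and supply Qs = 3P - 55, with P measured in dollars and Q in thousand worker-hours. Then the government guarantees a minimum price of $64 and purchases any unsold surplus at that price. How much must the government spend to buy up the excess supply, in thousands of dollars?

Setting quantity demanded equal to quantity supplied, 583 - 8P = 3P - 55, gives P* = 58 and Q* = 119.
Because the floor (64) lies above the market-clearing price, it is binding.
At P = 64: Qd = 583 - 8·64 = 71 and Qs = 3·64 - 55 = 137.
Surplus = Qs - Qd = 66.
Government expenditure = surplus × support price = 66 × 64 = 4224.

4224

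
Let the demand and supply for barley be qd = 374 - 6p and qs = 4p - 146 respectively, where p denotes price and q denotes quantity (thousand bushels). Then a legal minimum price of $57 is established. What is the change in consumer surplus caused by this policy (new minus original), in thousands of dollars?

-235

Without the control the market clears where 374 - 6p = 4p - 146, i.e. p* = 52 and q* = 62.
Because the floor (57) lies above the market-clearing price, it is binding.
At p = 57: qd = 374 - 6·57 = 32 and qs = 4·57 - 146 = 82.
Consumer surplus without the control is ½ · (187/3 - 52) · 62 = 961/3.
With the floor, consumers buy 32 units at 57, so CS = ½ · (187/3 - 57) · 32 = 256/3.
Change in consumer surplus = 256/3 - 961/3 = -235.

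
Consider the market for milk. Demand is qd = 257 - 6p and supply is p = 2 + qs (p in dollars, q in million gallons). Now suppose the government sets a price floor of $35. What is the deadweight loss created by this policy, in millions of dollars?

Rearranging supply gives qs = p - 2. Setting quantity demanded equal to quantity supplied, 257 - 6p = p - 2, gives p* = 37 and q* = 35.
Since 35 is below p* = 37, the floor does not bind and the free-market outcome prevails.
Since the control does not bind, no trades are prevented and deadweight loss is zero.

0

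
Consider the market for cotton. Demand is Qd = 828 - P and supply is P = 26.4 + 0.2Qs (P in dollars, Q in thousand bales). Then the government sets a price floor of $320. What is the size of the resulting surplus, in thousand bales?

Rearranging supply gives Qs = 5P - 132. Equilibrium: 828 - P = 5P - 132, so 960 = 6P and P* = 160, Q* = 668.
Since 320 > 160, the floor is binding.
At P = 320: Qd = 828 - 320 = 508 and Qs = 5·320 - 132 = 1468.
Surplus = Qs - Qd = 1468 - 508 = 960.

960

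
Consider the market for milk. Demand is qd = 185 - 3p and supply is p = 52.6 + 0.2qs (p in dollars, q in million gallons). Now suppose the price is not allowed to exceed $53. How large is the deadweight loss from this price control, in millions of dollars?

60

Rearranging supply gives qs = 5p - 263. Equilibrium: 185 - 3p = 5p - 263, so 448 = 8p and p* = 56, q* = 17.
Because the ceiling (53) lies below the market-clearing price, it is binding.
At p = 53: qd = 185 - 3·53 = 26 and qs = 5·53 - 263 = 2.
Quantity traded falls to 2. At q = 2 the demand price is (185 - 2)/3 = 61 and the supply price is (263 + 2)/5 = 53.
Deadweight loss = ½ · (61 - 53) · (17 - 2) = ½ · 8 · 15 = 60.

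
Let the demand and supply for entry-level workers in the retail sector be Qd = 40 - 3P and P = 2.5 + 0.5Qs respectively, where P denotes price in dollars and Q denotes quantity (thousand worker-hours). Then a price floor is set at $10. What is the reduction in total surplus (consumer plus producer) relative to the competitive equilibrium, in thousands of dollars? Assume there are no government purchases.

Rearranging supply gives Qs = 2P - 5. Equilibrium: 40 - 3P = 2P - 5, so 45 = 5P and P* = 9, Q* = 13.
Because the floor (10) lies above the market-clearing price, it is binding.
At P = 10: Qd = 40 - 3·10 = 10 and Qs = 2·10 - 5 = 15.
Quantity traded falls to 10. At Q = 10 the demand price is (40 - 10)/3 = 10 and the supply price is (5 + 10)/2 = 7.5.
Deadweight loss = ½ · (10 - 7.5) · (13 - 10) = ½ · 2.5 · 3 = 3.75.

3.75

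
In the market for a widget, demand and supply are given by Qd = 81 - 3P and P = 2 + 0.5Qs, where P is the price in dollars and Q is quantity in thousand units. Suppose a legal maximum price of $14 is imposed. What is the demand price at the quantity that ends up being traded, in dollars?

Rearranging supply gives Qs = 2P - 4. Setting quantity demanded equal to quantity supplied, 81 - 3P = 2P - 4, gives P* = 17 and Q* = 30.
The ceiling of 14 is below the equilibrium price 17, so it binds.
At P = 14: Qd = 81 - 3·14 = 39 and Qs = 2·14 - 4 = 24.
Only 24 units reach the market. On the demand curve, the marginal buyer's willingness to pay at Q = 24 is (81 - 24)/3 = 19.

19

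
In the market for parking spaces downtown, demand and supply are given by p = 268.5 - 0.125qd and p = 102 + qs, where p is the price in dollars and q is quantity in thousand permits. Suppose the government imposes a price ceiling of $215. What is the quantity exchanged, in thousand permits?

Rearranging demand gives qd = 2148 - 8p; rearranging supply gives qs = p - 102. Without the control the market clears where 2148 - 8p = p - 102, i.e. p* = 250 and q* = 148.
Since 215 < 250, the ceiling is binding.
At p = 215: qd = 2148 - 8·215 = 428 and qs = 215 - 102 = 113.
The quantity actually transacted is the short side, supply: 113.

113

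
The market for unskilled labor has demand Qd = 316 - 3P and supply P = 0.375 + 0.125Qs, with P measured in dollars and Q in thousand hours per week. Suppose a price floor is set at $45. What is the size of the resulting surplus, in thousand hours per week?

Rearranging supply gives Qs = 8P - 3. Setting quantity demanded equal to quantity supplied, 316 - 3P = 8P - 3, gives P* = 29 and Q* = 229.
The floor of 45 is above the equilibrium price 29, so it binds.
At P = 45: Qd = 316 - 3·45 = 181 and Qs = 8·45 - 3 = 357.
Surplus = Qs - Qd = 357 - 181 = 176.

176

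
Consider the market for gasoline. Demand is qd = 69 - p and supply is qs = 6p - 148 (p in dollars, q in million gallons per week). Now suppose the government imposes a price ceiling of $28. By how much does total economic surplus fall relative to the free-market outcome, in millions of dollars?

In a free market, 69 - p = 6p - 148 gives the equilibrium p* = 31, q* = 38.
The ceiling of 28 is below the equilibrium price 31, so it binds.
At p = 28: qd = 69 - 28 = 41 and qs = 6·28 - 148 = 20.
Quantity traded falls to 20. At q = 20 the demand price is 69 - 20 = 49 and the supply price is (148 + 20)/6 = 28.
Deadweight loss = ½ · (49 - 28) · (38 - 20) = ½ · 21 · 18 = 189.

189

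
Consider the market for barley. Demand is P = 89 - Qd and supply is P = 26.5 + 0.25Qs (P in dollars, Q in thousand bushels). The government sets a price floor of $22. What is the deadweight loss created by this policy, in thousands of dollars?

0

Rearranging demand gives Qd = 89 - P; rearranging supply gives Qs = 4P - 106. In a free market, 89 - P = 4P - 106 gives the equilibrium P* = 39, Q* = 50.
The floor of 22 is below the equilibrium price 39, so it is not binding; the market clears at P* = 39, Q* = 50.
Since the control does not bind, no trades are prevented and deadweight loss is zero.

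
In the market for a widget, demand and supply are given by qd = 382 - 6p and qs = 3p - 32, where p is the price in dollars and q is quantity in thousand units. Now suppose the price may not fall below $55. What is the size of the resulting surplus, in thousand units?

Without the control the market clears where 382 - 6p = 3p - 32, i.e. p* = 46 and q* = 106.
Because the floor (55) lies above the market-clearing price, it is binding.
At p = 55: qd = 382 - 6·55 = 52 and qs = 3·55 - 32 = 133.
Surplus = qs - qd = 133 - 52 = 81.

81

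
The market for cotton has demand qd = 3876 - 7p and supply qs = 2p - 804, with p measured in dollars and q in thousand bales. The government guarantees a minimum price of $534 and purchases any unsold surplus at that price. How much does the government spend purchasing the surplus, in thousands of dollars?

67284

Without the control the market clears where 3876 - 7p = 2p - 804, i.e. p* = 520 and q* = 236.
The floor of 534 is above the equilibrium price 520, so it binds.
At p = 534: qd = 3876 - 7·534 = 138 and qs = 2·534 - 804 = 264.
Surplus = qs - qd = 126.
Government expenditure = surplus × support price = 126 × 534 = 67284.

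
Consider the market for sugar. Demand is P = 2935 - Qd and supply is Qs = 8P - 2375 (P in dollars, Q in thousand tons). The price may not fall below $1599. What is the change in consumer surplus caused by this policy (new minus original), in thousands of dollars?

-1857064.5

Rearranging demand gives Qd = 2935 - P. In a free market, 2935 - P = 8P - 2375 gives the equilibrium P* = 590, Q* = 2345.
Because the floor (1599) lies above the market-clearing price, it is binding.
At P = 1599: Qd = 2935 - 1599 = 1336 and Qs = 8·1599 - 2375 = 10417.
Consumer surplus without the control is ½ · (2935 - 590) · 2345 = 2749512.5.
With the floor, consumers buy 1336 units at 1599, so CS = ½ · (2935 - 1599) · 1336 = 892448.
Change in consumer surplus = 892448 - 2749512.5 = -1857064.5.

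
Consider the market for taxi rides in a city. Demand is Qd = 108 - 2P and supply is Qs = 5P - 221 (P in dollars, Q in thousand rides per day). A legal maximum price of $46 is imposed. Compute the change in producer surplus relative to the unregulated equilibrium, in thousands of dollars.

In a free market, 108 - 2P = 5P - 221 gives the equilibrium P* = 47, Q* = 14.
Since 46 < 47, the ceiling is binding.
At P = 46: Qd = 108 - 2·46 = 16 and Qs = 5·46 - 221 = 9.
Producer surplus without the control is ½ · (47 - 44.2) · 14 = 19.6.
With the ceiling, producers sell 9 units at 46, so PS = ½ · (46 - 44.2) · 9 = 8.1.
Change in producer surplus = 8.1 - 19.6 = -11.5.

-11.5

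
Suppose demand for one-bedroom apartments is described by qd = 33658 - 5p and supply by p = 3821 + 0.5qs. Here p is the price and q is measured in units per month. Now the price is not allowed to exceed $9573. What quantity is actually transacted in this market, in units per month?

Rearranging supply gives qs = 2p - 7642. Equilibrium: 33658 - 5p = 2p - 7642, so 41300 = 7p and p* = 5900, q* = 4158.
Since 9573 is above p* = 5900, the ceiling does not bind and the free-market outcome prevails.

4158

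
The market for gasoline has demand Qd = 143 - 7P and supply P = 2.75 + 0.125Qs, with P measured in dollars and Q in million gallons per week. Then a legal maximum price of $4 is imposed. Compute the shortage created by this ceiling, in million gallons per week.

Rearranging supply gives Qs = 8P - 22. Without the control the market clears where 143 - 7P = 8P - 22, i.e. P* = 11 and Q* = 66.
Because the ceiling (4) lies below the market-clearing price, it is binding.
At P = 4: Qd = 143 - 7·4 = 115 and Qs = 8·4 - 22 = 10.
Shortage = Qd - Qs = 115 - 10 = 105.

105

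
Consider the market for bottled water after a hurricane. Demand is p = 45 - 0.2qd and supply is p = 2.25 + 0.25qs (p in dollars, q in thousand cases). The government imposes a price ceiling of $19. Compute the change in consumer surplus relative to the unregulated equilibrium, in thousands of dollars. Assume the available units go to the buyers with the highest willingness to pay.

Rearranging demand gives qd = 225 - 5p; rearranging supply gives qs = 4p - 9. In a free market, 225 - 5p = 4p - 9 gives the equilibrium p* = 26, q* = 95.
The ceiling of 19 is below the equilibrium price 26, so it binds.
At p = 19: qd = 225 - 5·19 = 130 and qs = 4·19 - 9 = 67.
Consumer surplus without the control is ½ · (45 - 26) · 95 = 902.5.
With the ceiling, 67 units are sold at 19 (assume they go to the highest-value buyers). The demand price at q = 67 is 31.6, so CS = ½ · [(45 - 19) + (31.6 - 19)] · 67 = 1293.1.
Change in consumer surplus = 1293.1 - 902.5 = 390.6.

390.6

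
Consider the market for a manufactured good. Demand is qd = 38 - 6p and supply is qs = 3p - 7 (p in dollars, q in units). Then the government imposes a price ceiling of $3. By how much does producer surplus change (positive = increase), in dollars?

-10

Without the control the market clears where 38 - 6p = 3p - 7, i.e. p* = 5 and q* = 8.
The ceiling of 3 is below the equilibrium price 5, so it binds.
At p = 3: qd = 38 - 6·3 = 20 and qs = 3·3 - 7 = 2.
Producer surplus without the control is ½ · (5 - 7/3) · 8 = 32/3.
With the ceiling, producers sell 2 units at 3, so PS = ½ · (3 - 7/3) · 2 = 2/3.
Change in producer surplus = 2/3 - 32/3 = -10.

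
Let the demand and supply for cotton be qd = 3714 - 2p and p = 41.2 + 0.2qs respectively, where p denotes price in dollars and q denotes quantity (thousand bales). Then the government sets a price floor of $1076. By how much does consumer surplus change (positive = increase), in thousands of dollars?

Rearranging supply gives qs = 5p - 206. In a free market, 3714 - 2p = 5p - 206 gives the equilibrium p* = 560, q* = 2594.
The floor of 1076 is above the equilibrium price 560, so it binds.
At p = 1076: qd = 3714 - 2·1076 = 1562 and qs = 5·1076 - 206 = 5174.
Consumer surplus without the control is ½ · (1857 - 560) · 2594 = 1682209.
With the floor, consumers buy 1562 units at 1076, so CS = ½ · (1857 - 1076) · 1562 = 609961.
Change in consumer surplus = 609961 - 1682209 = -1072248.

-1072248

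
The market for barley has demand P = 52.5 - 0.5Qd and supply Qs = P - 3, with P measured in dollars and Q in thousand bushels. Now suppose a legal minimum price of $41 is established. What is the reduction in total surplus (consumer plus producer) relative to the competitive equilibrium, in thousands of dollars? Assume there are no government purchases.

Rearranging demand gives Qd = 105 - 2P. Setting quantity demanded equal to quantity supplied, 105 - 2P = P - 3, gives P* = 36 and Q* = 33.
The floor of 41 is above the equilibrium price 36, so it binds.
At P = 41: Qd = 105 - 2·41 = 23 and Qs = 41 - 3 = 38.
Quantity traded falls to 23. At Q = 23 the demand price is (105 - 23)/2 = 41 and the supply price is 3 + 23 = 26.
Deadweight loss = ½ · (41 - 26) · (33 - 23) = ½ · 15 · 10 = 75.

75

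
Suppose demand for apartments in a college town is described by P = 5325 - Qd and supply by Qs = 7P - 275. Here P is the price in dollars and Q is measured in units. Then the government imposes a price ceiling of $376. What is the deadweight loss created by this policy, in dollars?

Rearranging demand gives Qd = 5325 - P. Without the control the market clears where 5325 - P = 7P - 275, i.e. P* = 700 and Q* = 4625.
Since 376 < 700, the ceiling is binding.
At P = 376: Qd = 5325 - 376 = 4949 and Qs = 7·376 - 275 = 2357.
Quantity traded falls to 2357. At Q = 2357 the demand price is 5325 - 2357 = 2968 and the supply price is (275 + 2357)/7 = 376.
Deadweight loss = ½ · (2968 - 376) · (4625 - 2357) = ½ · 2592 · 2268 = 2939328.

2939328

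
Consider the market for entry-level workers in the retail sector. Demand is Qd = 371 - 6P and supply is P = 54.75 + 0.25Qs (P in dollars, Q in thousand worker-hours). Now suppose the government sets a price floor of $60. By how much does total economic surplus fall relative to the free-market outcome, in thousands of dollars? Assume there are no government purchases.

Rearranging supply gives Qs = 4P - 219. Setting quantity demanded equal to quantity supplied, 371 - 6P = 4P - 219, gives P* = 59 and Q* = 17.
The floor of 60 is above the equilibrium price 59, so it binds.
At P = 60: Qd = 371 - 6·60 = 11 and Qs = 4·60 - 219 = 21.
Quantity traded falls to 11. At Q = 11 the demand price is (371 - 11)/6 = 60 and the supply price is (219 + 11)/4 = 57.5.
Deadweight loss = ½ · (60 - 57.5) · (17 - 11) = ½ · 2.5 · 6 = 7.5.

7.5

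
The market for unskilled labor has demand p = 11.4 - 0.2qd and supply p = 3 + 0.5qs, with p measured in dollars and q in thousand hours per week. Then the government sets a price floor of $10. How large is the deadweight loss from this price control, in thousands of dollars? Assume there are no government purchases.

8.75

Rearranging demand gives qd = 57 - 5p; rearranging supply gives qs = 2p - 6. Without the control the market clears where 57 - 5p = 2p - 6, i.e. p* = 9 and q* = 12.
Since 10 > 9, the floor is binding.
At p = 10: qd = 57 - 5·10 = 7 and qs = 2·10 - 6 = 14.
Quantity traded falls to 7. At q = 7 the demand price is (57 - 7)/5 = 10 and the supply price is (6 + 7)/2 = 6.5.
Deadweight loss = ½ · (10 - 6.5) · (12 - 7) = ½ · 3.5 · 5 = 8.75.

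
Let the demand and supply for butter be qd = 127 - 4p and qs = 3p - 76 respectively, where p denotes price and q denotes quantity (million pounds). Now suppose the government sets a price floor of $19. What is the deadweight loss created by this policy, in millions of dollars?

0

Setting quantity demanded equal to quantity supplied, 127 - 4p = 3p - 76, gives p* = 29 and q* = 11.
Since 19 is below p* = 29, the floor does not bind and the free-market outcome prevails.
Since the control does not bind, no trades are prevented and deadweight loss is zero.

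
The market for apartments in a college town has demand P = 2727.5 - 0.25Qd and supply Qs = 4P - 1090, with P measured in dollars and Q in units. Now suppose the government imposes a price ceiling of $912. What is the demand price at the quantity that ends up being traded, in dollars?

Rearranging demand gives Qd = 10910 - 4P. Setting quantity demanded equal to quantity supplied, 10910 - 4P = 4P - 1090, gives P* = 1500 and Q* = 4910.
Since 912 < 1500, the ceiling is binding.
At P = 912: Qd = 10910 - 4·912 = 7262 and Qs = 4·912 - 1090 = 2558.
Only 2558 units reach the market. On the demand curve, the marginal buyer's willingness to pay at Q = 2558 is (10910 - 2558)/4 = 2088.

2088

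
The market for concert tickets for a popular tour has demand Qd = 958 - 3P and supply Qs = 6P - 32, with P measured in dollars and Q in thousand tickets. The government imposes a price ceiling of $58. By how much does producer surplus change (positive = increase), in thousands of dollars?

-24544

Equilibrium: 958 - 3P = 6P - 32, so 990 = 9P and P* = 110, Q* = 628.
The ceiling of 58 is below the equilibrium price 110, so it binds.
At P = 58: Qd = 958 - 3·58 = 784 and Qs = 6·58 - 32 = 316.
Producer surplus without the control is ½ · (110 - 16/3) · 628 = 98596/3.
With the ceiling, producers sell 316 units at 58, so PS = ½ · (58 - 16/3) · 316 = 24964/3.
Change in producer surplus = 24964/3 - 98596/3 = -24544.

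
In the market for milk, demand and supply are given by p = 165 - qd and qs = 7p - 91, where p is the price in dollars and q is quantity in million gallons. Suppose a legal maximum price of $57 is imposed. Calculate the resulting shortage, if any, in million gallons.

0

Rearranging demand gives qd = 165 - p. In a free market, 165 - p = 7p - 91 gives the equilibrium p* = 32, q* = 133.
Since 57 is above p* = 32, the ceiling does not bind and the free-market outcome prevails.
Since the control does not bind, there is no shortage.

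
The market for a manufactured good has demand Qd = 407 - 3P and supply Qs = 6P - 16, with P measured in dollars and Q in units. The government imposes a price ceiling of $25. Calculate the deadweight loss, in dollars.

4356

Without the control the market clears where 407 - 3P = 6P - 16, i.e. P* = 47 and Q* = 266.
The ceiling of 25 is below the equilibrium price 47, so it binds.
At P = 25: Qd = 407 - 3·25 = 332 and Qs = 6·25 - 16 = 134.
Quantity traded falls to 134. At Q = 134 the demand price is (407 - 134)/3 = 91 and the supply price is (16 + 134)/6 = 25.
Deadweight loss = ½ · (91 - 25) · (266 - 134) = ½ · 66 · 132 = 4356.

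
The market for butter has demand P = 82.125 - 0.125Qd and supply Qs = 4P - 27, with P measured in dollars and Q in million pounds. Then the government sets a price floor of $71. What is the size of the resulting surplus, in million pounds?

168

Rearranging demand gives Qd = 657 - 8P. Without the control the market clears where 657 - 8P = 4P - 27, i.e. P* = 57 and Q* = 201.
Since 71 > 57, the floor is binding.
At P = 71: Qd = 657 - 8·71 = 89 and Qs = 4·71 - 27 = 257.
Surplus = Qs - Qd = 257 - 89 = 168.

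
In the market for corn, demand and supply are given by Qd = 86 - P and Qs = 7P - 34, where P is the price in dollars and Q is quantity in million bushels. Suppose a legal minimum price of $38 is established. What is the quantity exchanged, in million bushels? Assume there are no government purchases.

In a free market, 86 - P = 7P - 34 gives the equilibrium P* = 15, Q* = 71.
Since 38 > 15, the floor is binding.
At P = 38: Qd = 86 - 38 = 48 and Qs = 7·38 - 34 = 232.
The quantity actually transacted is the short side, demand: 48.

48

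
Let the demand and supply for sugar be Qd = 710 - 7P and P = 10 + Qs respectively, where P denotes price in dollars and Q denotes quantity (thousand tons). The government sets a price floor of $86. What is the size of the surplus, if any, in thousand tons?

0

Rearranging supply gives Qs = P - 10. Equilibrium: 710 - 7P = P - 10, so 720 = 8P and P* = 90, Q* = 80.
Since 86 is below P* = 90, the floor does not bind and the free-market outcome prevails.
Since the control does not bind, there is no surplus.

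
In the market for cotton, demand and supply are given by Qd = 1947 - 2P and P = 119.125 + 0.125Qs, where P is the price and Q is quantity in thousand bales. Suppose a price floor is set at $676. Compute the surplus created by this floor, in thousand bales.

3860

Rearranging supply gives Qs = 8P - 953. Setting quantity demanded equal to quantity supplied, 1947 - 2P = 8P - 953, gives P* = 290 and Q* = 1367.
Because the floor (676) lies above the market-clearing price, it is binding.
At P = 676: Qd = 1947 - 2·676 = 595 and Qs = 8·676 - 953 = 4455.
Surplus = Qs - Qd = 4455 - 595 = 3860.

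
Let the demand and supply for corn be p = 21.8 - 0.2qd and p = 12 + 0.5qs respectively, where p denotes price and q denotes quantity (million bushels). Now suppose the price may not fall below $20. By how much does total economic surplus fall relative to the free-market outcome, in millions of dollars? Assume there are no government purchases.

8.75

Rearranging demand gives qd = 109 - 5p; rearranging supply gives qs = 2p - 24. Without the control the market clears where 109 - 5p = 2p - 24, i.e. p* = 19 and q* = 14.
Because the floor (20) lies above the market-clearing price, it is binding.
At p = 20: qd = 109 - 5·20 = 9 and qs = 2·20 - 24 = 16.
Quantity traded falls to 9. At q = 9 the demand price is (109 - 9)/5 = 20 and the supply price is (24 + 9)/2 = 16.5.
Deadweight loss = ½ · (20 - 16.5) · (14 - 9) = ½ · 3.5 · 5 = 8.75.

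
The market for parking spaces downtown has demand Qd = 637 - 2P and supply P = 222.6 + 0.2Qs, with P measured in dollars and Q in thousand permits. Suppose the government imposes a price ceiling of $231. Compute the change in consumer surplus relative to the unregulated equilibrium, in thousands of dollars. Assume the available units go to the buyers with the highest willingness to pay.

Rearranging supply gives Qs = 5P - 1113. Setting quantity demanded equal to quantity supplied, 637 - 2P = 5P - 1113, gives P* = 250 and Q* = 137.
Because the ceiling (231) lies below the market-clearing price, it is binding.
At P = 231: Qd = 637 - 2·231 = 175 and Qs = 5·231 - 1113 = 42.
Consumer surplus without the control is ½ · (318.5 - 250) · 137 = 4692.25.
With the ceiling, 42 units are sold at 231 (assume they go to the highest-value buyers). The demand price at Q = 42 is 297.5, so CS = ½ · [(318.5 - 231) + (297.5 - 231)] · 42 = 3234.
Change in consumer surplus = 3234 - 4692.25 = -1458.25.

-1458.25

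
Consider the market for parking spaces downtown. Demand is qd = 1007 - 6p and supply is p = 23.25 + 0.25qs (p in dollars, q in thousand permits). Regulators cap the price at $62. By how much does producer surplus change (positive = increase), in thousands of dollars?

-12048

Rearranging supply gives qs = 4p - 93. Without the control the market clears where 1007 - 6p = 4p - 93, i.e. p* = 110 and q* = 347.
Because the ceiling (62) lies below the market-clearing price, it is binding.
At p = 62: qd = 1007 - 6·62 = 635 and qs = 4·62 - 93 = 155.
Producer surplus without the control is ½ · (110 - 23.25) · 347 = 15051.125.
With the ceiling, producers sell 155 units at 62, so PS = ½ · (62 - 23.25) · 155 = 3003.125.
Change in producer surplus = 3003.125 - 15051.125 = -12048.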